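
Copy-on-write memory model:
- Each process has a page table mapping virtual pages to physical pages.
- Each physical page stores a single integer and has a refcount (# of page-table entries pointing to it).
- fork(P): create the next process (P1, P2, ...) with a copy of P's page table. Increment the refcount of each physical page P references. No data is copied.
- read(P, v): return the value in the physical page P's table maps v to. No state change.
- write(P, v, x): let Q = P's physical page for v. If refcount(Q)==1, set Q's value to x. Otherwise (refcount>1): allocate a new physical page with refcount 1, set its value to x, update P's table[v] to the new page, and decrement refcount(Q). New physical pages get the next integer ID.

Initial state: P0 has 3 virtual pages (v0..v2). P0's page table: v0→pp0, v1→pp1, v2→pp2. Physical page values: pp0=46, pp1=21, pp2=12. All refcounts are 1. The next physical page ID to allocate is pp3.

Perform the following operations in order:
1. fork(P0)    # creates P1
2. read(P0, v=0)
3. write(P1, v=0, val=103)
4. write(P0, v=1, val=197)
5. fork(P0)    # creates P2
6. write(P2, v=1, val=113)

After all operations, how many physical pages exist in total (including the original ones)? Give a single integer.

Op 1: fork(P0) -> P1. 3 ppages; refcounts: pp0:2 pp1:2 pp2:2
Op 2: read(P0, v0) -> 46. No state change.
Op 3: write(P1, v0, 103). refcount(pp0)=2>1 -> COPY to pp3. 4 ppages; refcounts: pp0:1 pp1:2 pp2:2 pp3:1
Op 4: write(P0, v1, 197). refcount(pp1)=2>1 -> COPY to pp4. 5 ppages; refcounts: pp0:1 pp1:1 pp2:2 pp3:1 pp4:1
Op 5: fork(P0) -> P2. 5 ppages; refcounts: pp0:2 pp1:1 pp2:3 pp3:1 pp4:2
Op 6: write(P2, v1, 113). refcount(pp4)=2>1 -> COPY to pp5. 6 ppages; refcounts: pp0:2 pp1:1 pp2:3 pp3:1 pp4:1 pp5:1

Answer: 6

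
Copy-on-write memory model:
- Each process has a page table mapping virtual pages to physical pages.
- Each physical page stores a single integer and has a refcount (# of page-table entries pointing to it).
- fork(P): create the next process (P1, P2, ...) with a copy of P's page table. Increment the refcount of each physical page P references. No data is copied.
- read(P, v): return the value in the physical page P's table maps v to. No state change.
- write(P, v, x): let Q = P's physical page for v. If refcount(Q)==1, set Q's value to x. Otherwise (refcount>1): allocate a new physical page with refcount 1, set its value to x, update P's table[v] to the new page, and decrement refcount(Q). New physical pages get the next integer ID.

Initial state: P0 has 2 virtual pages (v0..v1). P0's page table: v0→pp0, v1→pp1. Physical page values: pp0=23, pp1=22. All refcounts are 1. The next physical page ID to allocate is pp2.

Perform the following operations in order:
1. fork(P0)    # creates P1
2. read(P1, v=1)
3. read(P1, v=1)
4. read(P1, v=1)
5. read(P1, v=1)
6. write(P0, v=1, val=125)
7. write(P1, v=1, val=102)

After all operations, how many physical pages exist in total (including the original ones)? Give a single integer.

Op 1: fork(P0) -> P1. 2 ppages; refcounts: pp0:2 pp1:2
Op 2: read(P1, v1) -> 22. No state change.
Op 3: read(P1, v1) -> 22. No state change.
Op 4: read(P1, v1) -> 22. No state change.
Op 5: read(P1, v1) -> 22. No state change.
Op 6: write(P0, v1, 125). refcount(pp1)=2>1 -> COPY to pp2. 3 ppages; refcounts: pp0:2 pp1:1 pp2:1
Op 7: write(P1, v1, 102). refcount(pp1)=1 -> write in place. 3 ppages; refcounts: pp0:2 pp1:1 pp2:1

Answer: 3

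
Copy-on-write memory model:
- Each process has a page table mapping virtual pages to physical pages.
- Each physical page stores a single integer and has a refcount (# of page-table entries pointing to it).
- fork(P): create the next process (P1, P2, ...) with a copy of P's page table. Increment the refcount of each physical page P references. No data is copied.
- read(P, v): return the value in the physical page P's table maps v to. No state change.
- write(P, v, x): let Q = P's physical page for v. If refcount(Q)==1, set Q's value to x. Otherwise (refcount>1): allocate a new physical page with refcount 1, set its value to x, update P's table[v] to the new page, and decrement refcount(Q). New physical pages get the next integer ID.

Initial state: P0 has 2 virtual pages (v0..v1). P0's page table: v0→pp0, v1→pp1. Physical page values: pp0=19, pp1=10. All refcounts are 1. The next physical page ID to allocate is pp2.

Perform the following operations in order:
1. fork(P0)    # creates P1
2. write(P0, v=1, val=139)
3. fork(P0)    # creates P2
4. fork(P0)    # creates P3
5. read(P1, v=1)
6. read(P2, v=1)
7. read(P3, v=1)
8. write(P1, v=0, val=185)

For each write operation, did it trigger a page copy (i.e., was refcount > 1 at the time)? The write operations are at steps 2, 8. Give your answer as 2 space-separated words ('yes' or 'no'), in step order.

Op 1: fork(P0) -> P1. 2 ppages; refcounts: pp0:2 pp1:2
Op 2: write(P0, v1, 139). refcount(pp1)=2>1 -> COPY to pp2. 3 ppages; refcounts: pp0:2 pp1:1 pp2:1
Op 3: fork(P0) -> P2. 3 ppages; refcounts: pp0:3 pp1:1 pp2:2
Op 4: fork(P0) -> P3. 3 ppages; refcounts: pp0:4 pp1:1 pp2:3
Op 5: read(P1, v1) -> 10. No state change.
Op 6: read(P2, v1) -> 139. No state change.
Op 7: read(P3, v1) -> 139. No state change.
Op 8: write(P1, v0, 185). refcount(pp0)=4>1 -> COPY to pp3. 4 ppages; refcounts: pp0:3 pp1:1 pp2:3 pp3:1

yes yes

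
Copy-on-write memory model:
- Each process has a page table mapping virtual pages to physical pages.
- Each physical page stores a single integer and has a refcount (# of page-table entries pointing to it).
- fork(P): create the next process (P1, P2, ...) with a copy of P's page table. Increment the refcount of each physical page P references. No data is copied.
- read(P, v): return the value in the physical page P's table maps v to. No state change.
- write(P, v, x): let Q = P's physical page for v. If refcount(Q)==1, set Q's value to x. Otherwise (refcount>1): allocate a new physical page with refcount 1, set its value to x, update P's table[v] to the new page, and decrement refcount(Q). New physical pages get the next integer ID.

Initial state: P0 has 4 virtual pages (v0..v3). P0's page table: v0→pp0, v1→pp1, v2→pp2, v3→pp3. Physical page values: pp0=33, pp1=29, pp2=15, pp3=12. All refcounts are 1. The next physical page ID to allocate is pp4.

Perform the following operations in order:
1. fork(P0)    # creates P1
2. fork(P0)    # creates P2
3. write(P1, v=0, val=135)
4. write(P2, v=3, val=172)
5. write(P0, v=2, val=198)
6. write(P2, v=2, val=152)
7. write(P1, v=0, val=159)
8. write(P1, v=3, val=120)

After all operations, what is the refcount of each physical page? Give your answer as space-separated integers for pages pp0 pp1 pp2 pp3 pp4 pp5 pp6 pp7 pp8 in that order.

Answer: 2 3 1 1 1 1 1 1 1

Derivation:
Op 1: fork(P0) -> P1. 4 ppages; refcounts: pp0:2 pp1:2 pp2:2 pp3:2
Op 2: fork(P0) -> P2. 4 ppages; refcounts: pp0:3 pp1:3 pp2:3 pp3:3
Op 3: write(P1, v0, 135). refcount(pp0)=3>1 -> COPY to pp4. 5 ppages; refcounts: pp0:2 pp1:3 pp2:3 pp3:3 pp4:1
Op 4: write(P2, v3, 172). refcount(pp3)=3>1 -> COPY to pp5. 6 ppages; refcounts: pp0:2 pp1:3 pp2:3 pp3:2 pp4:1 pp5:1
Op 5: write(P0, v2, 198). refcount(pp2)=3>1 -> COPY to pp6. 7 ppages; refcounts: pp0:2 pp1:3 pp2:2 pp3:2 pp4:1 pp5:1 pp6:1
Op 6: write(P2, v2, 152). refcount(pp2)=2>1 -> COPY to pp7. 8 ppages; refcounts: pp0:2 pp1:3 pp2:1 pp3:2 pp4:1 pp5:1 pp6:1 pp7:1
Op 7: write(P1, v0, 159). refcount(pp4)=1 -> write in place. 8 ppages; refcounts: pp0:2 pp1:3 pp2:1 pp3:2 pp4:1 pp5:1 pp6:1 pp7:1
Op 8: write(P1, v3, 120). refcount(pp3)=2>1 -> COPY to pp8. 9 ppages; refcounts: pp0:2 pp1:3 pp2:1 pp3:1 pp4:1 pp5:1 pp6:1 pp7:1 pp8:1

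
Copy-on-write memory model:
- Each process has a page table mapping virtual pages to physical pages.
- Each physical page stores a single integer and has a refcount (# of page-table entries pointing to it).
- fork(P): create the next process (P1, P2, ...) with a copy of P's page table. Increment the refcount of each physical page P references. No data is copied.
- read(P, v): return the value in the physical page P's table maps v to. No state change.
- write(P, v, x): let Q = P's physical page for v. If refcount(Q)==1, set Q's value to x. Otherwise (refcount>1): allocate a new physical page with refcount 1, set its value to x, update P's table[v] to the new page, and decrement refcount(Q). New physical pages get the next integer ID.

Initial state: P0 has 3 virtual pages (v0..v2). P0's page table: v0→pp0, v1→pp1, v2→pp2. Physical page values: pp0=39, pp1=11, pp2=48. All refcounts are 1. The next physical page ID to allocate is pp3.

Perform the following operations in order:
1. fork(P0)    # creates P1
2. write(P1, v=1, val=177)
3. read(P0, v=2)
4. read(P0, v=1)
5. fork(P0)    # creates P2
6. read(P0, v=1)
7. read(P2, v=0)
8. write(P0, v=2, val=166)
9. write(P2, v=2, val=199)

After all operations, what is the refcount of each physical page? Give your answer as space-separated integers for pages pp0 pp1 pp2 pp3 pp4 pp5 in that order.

Answer: 3 2 1 1 1 1

Derivation:
Op 1: fork(P0) -> P1. 3 ppages; refcounts: pp0:2 pp1:2 pp2:2
Op 2: write(P1, v1, 177). refcount(pp1)=2>1 -> COPY to pp3. 4 ppages; refcounts: pp0:2 pp1:1 pp2:2 pp3:1
Op 3: read(P0, v2) -> 48. No state change.
Op 4: read(P0, v1) -> 11. No state change.
Op 5: fork(P0) -> P2. 4 ppages; refcounts: pp0:3 pp1:2 pp2:3 pp3:1
Op 6: read(P0, v1) -> 11. No state change.
Op 7: read(P2, v0) -> 39. No state change.
Op 8: write(P0, v2, 166). refcount(pp2)=3>1 -> COPY to pp4. 5 ppages; refcounts: pp0:3 pp1:2 pp2:2 pp3:1 pp4:1
Op 9: write(P2, v2, 199). refcount(pp2)=2>1 -> COPY to pp5. 6 ppages; refcounts: pp0:3 pp1:2 pp2:1 pp3:1 pp4:1 pp5:1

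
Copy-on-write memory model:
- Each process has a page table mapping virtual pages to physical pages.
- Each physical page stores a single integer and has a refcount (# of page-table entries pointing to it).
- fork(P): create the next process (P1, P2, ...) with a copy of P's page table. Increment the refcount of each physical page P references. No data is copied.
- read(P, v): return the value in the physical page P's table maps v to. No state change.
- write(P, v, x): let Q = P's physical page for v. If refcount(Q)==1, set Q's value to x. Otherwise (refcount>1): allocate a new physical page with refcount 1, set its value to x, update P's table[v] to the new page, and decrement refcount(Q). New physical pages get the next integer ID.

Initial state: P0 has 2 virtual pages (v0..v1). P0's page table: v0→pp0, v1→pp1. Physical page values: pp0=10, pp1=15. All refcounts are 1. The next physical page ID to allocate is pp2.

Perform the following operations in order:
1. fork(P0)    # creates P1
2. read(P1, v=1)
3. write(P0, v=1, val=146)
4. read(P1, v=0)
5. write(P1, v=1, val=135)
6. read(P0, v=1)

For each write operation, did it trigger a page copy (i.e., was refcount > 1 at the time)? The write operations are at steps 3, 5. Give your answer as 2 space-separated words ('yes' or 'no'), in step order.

Op 1: fork(P0) -> P1. 2 ppages; refcounts: pp0:2 pp1:2
Op 2: read(P1, v1) -> 15. No state change.
Op 3: write(P0, v1, 146). refcount(pp1)=2>1 -> COPY to pp2. 3 ppages; refcounts: pp0:2 pp1:1 pp2:1
Op 4: read(P1, v0) -> 10. No state change.
Op 5: write(P1, v1, 135). refcount(pp1)=1 -> write in place. 3 ppages; refcounts: pp0:2 pp1:1 pp2:1
Op 6: read(P0, v1) -> 146. No state change.

yes no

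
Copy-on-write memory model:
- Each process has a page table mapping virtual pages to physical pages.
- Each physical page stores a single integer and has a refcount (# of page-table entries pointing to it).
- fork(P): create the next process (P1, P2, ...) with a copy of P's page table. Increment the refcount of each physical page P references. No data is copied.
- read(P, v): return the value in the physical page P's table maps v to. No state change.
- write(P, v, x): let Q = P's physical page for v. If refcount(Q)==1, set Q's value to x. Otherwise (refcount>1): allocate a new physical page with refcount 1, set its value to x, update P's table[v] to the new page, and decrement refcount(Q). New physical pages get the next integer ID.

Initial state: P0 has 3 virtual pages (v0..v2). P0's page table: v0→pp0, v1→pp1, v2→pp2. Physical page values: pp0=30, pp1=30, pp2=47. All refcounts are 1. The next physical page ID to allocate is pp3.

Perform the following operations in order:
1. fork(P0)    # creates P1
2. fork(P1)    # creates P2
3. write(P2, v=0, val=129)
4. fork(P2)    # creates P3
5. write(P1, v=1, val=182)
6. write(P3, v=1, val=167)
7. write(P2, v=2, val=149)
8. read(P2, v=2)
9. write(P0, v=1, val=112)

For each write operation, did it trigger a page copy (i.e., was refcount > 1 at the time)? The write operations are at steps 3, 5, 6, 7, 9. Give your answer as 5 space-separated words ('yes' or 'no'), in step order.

Op 1: fork(P0) -> P1. 3 ppages; refcounts: pp0:2 pp1:2 pp2:2
Op 2: fork(P1) -> P2. 3 ppages; refcounts: pp0:3 pp1:3 pp2:3
Op 3: write(P2, v0, 129). refcount(pp0)=3>1 -> COPY to pp3. 4 ppages; refcounts: pp0:2 pp1:3 pp2:3 pp3:1
Op 4: fork(P2) -> P3. 4 ppages; refcounts: pp0:2 pp1:4 pp2:4 pp3:2
Op 5: write(P1, v1, 182). refcount(pp1)=4>1 -> COPY to pp4. 5 ppages; refcounts: pp0:2 pp1:3 pp2:4 pp3:2 pp4:1
Op 6: write(P3, v1, 167). refcount(pp1)=3>1 -> COPY to pp5. 6 ppages; refcounts: pp0:2 pp1:2 pp2:4 pp3:2 pp4:1 pp5:1
Op 7: write(P2, v2, 149). refcount(pp2)=4>1 -> COPY to pp6. 7 ppages; refcounts: pp0:2 pp1:2 pp2:3 pp3:2 pp4:1 pp5:1 pp6:1
Op 8: read(P2, v2) -> 149. No state change.
Op 9: write(P0, v1, 112). refcount(pp1)=2>1 -> COPY to pp7. 8 ppages; refcounts: pp0:2 pp1:1 pp2:3 pp3:2 pp4:1 pp5:1 pp6:1 pp7:1

yes yes yes yes yes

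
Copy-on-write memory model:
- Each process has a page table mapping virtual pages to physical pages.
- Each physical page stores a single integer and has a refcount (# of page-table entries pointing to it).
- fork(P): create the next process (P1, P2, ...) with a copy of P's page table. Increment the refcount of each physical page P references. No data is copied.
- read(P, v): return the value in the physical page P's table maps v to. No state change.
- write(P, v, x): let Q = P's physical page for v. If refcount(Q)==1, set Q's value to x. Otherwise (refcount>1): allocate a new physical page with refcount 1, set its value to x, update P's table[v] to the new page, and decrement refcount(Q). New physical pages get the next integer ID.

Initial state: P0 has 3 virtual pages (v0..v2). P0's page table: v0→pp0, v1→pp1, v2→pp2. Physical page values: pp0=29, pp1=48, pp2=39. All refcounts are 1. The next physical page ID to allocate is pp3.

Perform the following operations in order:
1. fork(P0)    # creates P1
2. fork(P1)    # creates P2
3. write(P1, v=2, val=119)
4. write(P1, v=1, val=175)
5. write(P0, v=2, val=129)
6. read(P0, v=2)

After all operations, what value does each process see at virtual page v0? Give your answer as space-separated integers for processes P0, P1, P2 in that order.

Answer: 29 29 29

Derivation:
Op 1: fork(P0) -> P1. 3 ppages; refcounts: pp0:2 pp1:2 pp2:2
Op 2: fork(P1) -> P2. 3 ppages; refcounts: pp0:3 pp1:3 pp2:3
Op 3: write(P1, v2, 119). refcount(pp2)=3>1 -> COPY to pp3. 4 ppages; refcounts: pp0:3 pp1:3 pp2:2 pp3:1
Op 4: write(P1, v1, 175). refcount(pp1)=3>1 -> COPY to pp4. 5 ppages; refcounts: pp0:3 pp1:2 pp2:2 pp3:1 pp4:1
Op 5: write(P0, v2, 129). refcount(pp2)=2>1 -> COPY to pp5. 6 ppages; refcounts: pp0:3 pp1:2 pp2:1 pp3:1 pp4:1 pp5:1
Op 6: read(P0, v2) -> 129. No state change.
P0: v0 -> pp0 = 29
P1: v0 -> pp0 = 29
P2: v0 -> pp0 = 29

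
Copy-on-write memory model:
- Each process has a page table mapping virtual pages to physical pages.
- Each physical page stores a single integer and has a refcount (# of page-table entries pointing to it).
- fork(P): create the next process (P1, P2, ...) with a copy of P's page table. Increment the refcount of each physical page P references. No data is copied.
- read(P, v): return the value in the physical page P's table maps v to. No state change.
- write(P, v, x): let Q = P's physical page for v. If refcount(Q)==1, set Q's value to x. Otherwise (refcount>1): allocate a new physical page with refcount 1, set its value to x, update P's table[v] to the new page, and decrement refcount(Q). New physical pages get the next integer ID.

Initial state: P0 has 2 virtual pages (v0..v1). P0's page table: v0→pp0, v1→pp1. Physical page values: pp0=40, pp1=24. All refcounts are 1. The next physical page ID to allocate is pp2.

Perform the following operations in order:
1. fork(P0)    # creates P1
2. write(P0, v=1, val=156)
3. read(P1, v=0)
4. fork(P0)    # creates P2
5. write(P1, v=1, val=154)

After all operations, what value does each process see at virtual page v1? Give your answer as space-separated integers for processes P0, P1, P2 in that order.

Answer: 156 154 156

Derivation:
Op 1: fork(P0) -> P1. 2 ppages; refcounts: pp0:2 pp1:2
Op 2: write(P0, v1, 156). refcount(pp1)=2>1 -> COPY to pp2. 3 ppages; refcounts: pp0:2 pp1:1 pp2:1
Op 3: read(P1, v0) -> 40. No state change.
Op 4: fork(P0) -> P2. 3 ppages; refcounts: pp0:3 pp1:1 pp2:2
Op 5: write(P1, v1, 154). refcount(pp1)=1 -> write in place. 3 ppages; refcounts: pp0:3 pp1:1 pp2:2
P0: v1 -> pp2 = 156
P1: v1 -> pp1 = 154
P2: v1 -> pp2 = 156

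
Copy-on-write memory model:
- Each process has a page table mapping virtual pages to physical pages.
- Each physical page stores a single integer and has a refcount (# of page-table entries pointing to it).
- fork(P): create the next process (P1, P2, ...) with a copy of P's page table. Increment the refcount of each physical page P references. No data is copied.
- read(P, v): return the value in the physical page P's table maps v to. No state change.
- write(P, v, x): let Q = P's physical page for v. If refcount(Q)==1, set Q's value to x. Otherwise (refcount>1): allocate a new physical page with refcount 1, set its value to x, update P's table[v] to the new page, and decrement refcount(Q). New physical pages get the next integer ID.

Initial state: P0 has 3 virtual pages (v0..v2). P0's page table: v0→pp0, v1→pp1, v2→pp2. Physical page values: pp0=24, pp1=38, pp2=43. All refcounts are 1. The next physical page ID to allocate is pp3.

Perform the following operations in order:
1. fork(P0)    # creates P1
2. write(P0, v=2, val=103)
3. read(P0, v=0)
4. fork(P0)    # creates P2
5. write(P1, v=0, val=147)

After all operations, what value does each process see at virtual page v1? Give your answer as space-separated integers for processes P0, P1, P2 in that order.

Answer: 38 38 38

Derivation:
Op 1: fork(P0) -> P1. 3 ppages; refcounts: pp0:2 pp1:2 pp2:2
Op 2: write(P0, v2, 103). refcount(pp2)=2>1 -> COPY to pp3. 4 ppages; refcounts: pp0:2 pp1:2 pp2:1 pp3:1
Op 3: read(P0, v0) -> 24. No state change.
Op 4: fork(P0) -> P2. 4 ppages; refcounts: pp0:3 pp1:3 pp2:1 pp3:2
Op 5: write(P1, v0, 147). refcount(pp0)=3>1 -> COPY to pp4. 5 ppages; refcounts: pp0:2 pp1:3 pp2:1 pp3:2 pp4:1
P0: v1 -> pp1 = 38
P1: v1 -> pp1 = 38
P2: v1 -> pp1 = 38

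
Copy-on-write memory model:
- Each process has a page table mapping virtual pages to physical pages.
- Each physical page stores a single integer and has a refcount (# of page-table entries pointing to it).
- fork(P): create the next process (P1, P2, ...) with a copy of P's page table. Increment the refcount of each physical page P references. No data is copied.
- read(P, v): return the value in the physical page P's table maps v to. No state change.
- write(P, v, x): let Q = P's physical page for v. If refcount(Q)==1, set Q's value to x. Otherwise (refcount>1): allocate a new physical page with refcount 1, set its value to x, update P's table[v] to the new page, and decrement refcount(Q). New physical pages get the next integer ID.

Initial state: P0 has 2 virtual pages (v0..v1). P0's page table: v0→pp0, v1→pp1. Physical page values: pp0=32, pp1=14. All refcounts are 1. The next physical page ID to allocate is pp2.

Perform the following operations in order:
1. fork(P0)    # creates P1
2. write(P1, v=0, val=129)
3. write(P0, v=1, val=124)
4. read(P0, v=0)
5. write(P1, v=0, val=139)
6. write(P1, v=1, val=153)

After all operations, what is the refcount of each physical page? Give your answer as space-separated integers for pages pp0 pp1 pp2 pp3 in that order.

Answer: 1 1 1 1

Derivation:
Op 1: fork(P0) -> P1. 2 ppages; refcounts: pp0:2 pp1:2
Op 2: write(P1, v0, 129). refcount(pp0)=2>1 -> COPY to pp2. 3 ppages; refcounts: pp0:1 pp1:2 pp2:1
Op 3: write(P0, v1, 124). refcount(pp1)=2>1 -> COPY to pp3. 4 ppages; refcounts: pp0:1 pp1:1 pp2:1 pp3:1
Op 4: read(P0, v0) -> 32. No state change.
Op 5: write(P1, v0, 139). refcount(pp2)=1 -> write in place. 4 ppages; refcounts: pp0:1 pp1:1 pp2:1 pp3:1
Op 6: write(P1, v1, 153). refcount(pp1)=1 -> write in place. 4 ppages; refcounts: pp0:1 pp1:1 pp2:1 pp3:1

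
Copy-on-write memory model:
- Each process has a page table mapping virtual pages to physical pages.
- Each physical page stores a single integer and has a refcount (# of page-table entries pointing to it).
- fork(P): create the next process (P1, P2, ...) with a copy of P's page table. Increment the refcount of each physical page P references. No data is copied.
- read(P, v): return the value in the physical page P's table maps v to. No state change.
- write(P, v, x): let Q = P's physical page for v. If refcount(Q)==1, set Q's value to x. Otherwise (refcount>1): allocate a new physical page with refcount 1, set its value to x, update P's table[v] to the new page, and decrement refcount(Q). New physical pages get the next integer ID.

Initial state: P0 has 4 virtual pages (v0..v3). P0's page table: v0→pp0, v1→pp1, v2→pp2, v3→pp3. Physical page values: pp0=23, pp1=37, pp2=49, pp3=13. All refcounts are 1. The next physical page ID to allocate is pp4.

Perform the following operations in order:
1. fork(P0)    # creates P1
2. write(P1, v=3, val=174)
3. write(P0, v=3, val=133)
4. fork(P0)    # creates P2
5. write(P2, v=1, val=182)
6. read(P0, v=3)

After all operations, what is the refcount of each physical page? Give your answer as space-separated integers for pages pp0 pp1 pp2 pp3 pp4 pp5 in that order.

Op 1: fork(P0) -> P1. 4 ppages; refcounts: pp0:2 pp1:2 pp2:2 pp3:2
Op 2: write(P1, v3, 174). refcount(pp3)=2>1 -> COPY to pp4. 5 ppages; refcounts: pp0:2 pp1:2 pp2:2 pp3:1 pp4:1
Op 3: write(P0, v3, 133). refcount(pp3)=1 -> write in place. 5 ppages; refcounts: pp0:2 pp1:2 pp2:2 pp3:1 pp4:1
Op 4: fork(P0) -> P2. 5 ppages; refcounts: pp0:3 pp1:3 pp2:3 pp3:2 pp4:1
Op 5: write(P2, v1, 182). refcount(pp1)=3>1 -> COPY to pp5. 6 ppages; refcounts: pp0:3 pp1:2 pp2:3 pp3:2 pp4:1 pp5:1
Op 6: read(P0, v3) -> 133. No state change.

Answer: 3 2 3 2 1 1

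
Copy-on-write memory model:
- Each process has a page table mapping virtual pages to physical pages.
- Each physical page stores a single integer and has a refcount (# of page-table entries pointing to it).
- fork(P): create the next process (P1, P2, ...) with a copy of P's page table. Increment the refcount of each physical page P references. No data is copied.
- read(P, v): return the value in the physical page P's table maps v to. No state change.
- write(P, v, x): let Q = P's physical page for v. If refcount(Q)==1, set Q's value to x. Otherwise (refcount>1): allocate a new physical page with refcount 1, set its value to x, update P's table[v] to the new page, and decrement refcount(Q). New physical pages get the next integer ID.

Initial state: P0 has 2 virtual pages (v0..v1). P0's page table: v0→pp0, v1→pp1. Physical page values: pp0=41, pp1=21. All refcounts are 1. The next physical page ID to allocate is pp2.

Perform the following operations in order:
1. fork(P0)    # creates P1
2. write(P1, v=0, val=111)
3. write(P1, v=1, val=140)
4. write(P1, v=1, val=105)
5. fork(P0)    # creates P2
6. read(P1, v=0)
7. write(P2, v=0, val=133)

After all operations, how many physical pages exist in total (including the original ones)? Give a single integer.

Op 1: fork(P0) -> P1. 2 ppages; refcounts: pp0:2 pp1:2
Op 2: write(P1, v0, 111). refcount(pp0)=2>1 -> COPY to pp2. 3 ppages; refcounts: pp0:1 pp1:2 pp2:1
Op 3: write(P1, v1, 140). refcount(pp1)=2>1 -> COPY to pp3. 4 ppages; refcounts: pp0:1 pp1:1 pp2:1 pp3:1
Op 4: write(P1, v1, 105). refcount(pp3)=1 -> write in place. 4 ppages; refcounts: pp0:1 pp1:1 pp2:1 pp3:1
Op 5: fork(P0) -> P2. 4 ppages; refcounts: pp0:2 pp1:2 pp2:1 pp3:1
Op 6: read(P1, v0) -> 111. No state change.
Op 7: write(P2, v0, 133). refcount(pp0)=2>1 -> COPY to pp4. 5 ppages; refcounts: pp0:1 pp1:2 pp2:1 pp3:1 pp4:1

Answer: 5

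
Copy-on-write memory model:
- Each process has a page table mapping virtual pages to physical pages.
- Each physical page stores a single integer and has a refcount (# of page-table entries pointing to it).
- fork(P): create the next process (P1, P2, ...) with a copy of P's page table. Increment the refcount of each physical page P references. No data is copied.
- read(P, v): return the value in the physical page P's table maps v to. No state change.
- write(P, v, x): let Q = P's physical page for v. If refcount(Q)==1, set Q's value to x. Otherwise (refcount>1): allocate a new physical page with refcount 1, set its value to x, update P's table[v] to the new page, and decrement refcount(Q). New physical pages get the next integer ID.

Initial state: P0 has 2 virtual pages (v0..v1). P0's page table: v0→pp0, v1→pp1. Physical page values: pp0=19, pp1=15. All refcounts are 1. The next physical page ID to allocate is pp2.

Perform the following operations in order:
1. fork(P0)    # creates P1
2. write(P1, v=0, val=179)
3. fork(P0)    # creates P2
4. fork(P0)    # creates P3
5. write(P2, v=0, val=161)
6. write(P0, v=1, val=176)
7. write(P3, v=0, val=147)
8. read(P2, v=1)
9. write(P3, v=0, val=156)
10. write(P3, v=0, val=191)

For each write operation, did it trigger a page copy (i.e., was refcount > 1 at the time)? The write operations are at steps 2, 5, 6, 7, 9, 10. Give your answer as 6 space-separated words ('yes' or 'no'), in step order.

Op 1: fork(P0) -> P1. 2 ppages; refcounts: pp0:2 pp1:2
Op 2: write(P1, v0, 179). refcount(pp0)=2>1 -> COPY to pp2. 3 ppages; refcounts: pp0:1 pp1:2 pp2:1
Op 3: fork(P0) -> P2. 3 ppages; refcounts: pp0:2 pp1:3 pp2:1
Op 4: fork(P0) -> P3. 3 ppages; refcounts: pp0:3 pp1:4 pp2:1
Op 5: write(P2, v0, 161). refcount(pp0)=3>1 -> COPY to pp3. 4 ppages; refcounts: pp0:2 pp1:4 pp2:1 pp3:1
Op 6: write(P0, v1, 176). refcount(pp1)=4>1 -> COPY to pp4. 5 ppages; refcounts: pp0:2 pp1:3 pp2:1 pp3:1 pp4:1
Op 7: write(P3, v0, 147). refcount(pp0)=2>1 -> COPY to pp5. 6 ppages; refcounts: pp0:1 pp1:3 pp2:1 pp3:1 pp4:1 pp5:1
Op 8: read(P2, v1) -> 15. No state change.
Op 9: write(P3, v0, 156). refcount(pp5)=1 -> write in place. 6 ppages; refcounts: pp0:1 pp1:3 pp2:1 pp3:1 pp4:1 pp5:1
Op 10: write(P3, v0, 191). refcount(pp5)=1 -> write in place. 6 ppages; refcounts: pp0:1 pp1:3 pp2:1 pp3:1 pp4:1 pp5:1

yes yes yes yes no no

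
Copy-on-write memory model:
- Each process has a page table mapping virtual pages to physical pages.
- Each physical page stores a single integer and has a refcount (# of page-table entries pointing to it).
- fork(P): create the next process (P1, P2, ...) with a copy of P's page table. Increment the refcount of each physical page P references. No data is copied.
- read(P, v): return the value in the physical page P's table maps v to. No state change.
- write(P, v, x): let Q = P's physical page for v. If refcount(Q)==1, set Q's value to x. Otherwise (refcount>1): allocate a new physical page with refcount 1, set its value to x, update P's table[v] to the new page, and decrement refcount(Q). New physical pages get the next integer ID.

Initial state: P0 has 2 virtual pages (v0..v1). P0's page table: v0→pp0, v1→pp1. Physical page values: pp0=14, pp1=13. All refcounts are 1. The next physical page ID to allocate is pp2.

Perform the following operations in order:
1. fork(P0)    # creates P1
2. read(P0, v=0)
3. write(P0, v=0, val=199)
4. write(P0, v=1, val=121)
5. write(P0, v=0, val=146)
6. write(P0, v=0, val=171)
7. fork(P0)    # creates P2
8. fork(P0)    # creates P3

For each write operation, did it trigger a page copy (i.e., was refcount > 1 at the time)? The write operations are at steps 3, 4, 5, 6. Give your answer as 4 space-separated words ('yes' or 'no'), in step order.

Op 1: fork(P0) -> P1. 2 ppages; refcounts: pp0:2 pp1:2
Op 2: read(P0, v0) -> 14. No state change.
Op 3: write(P0, v0, 199). refcount(pp0)=2>1 -> COPY to pp2. 3 ppages; refcounts: pp0:1 pp1:2 pp2:1
Op 4: write(P0, v1, 121). refcount(pp1)=2>1 -> COPY to pp3. 4 ppages; refcounts: pp0:1 pp1:1 pp2:1 pp3:1
Op 5: write(P0, v0, 146). refcount(pp2)=1 -> write in place. 4 ppages; refcounts: pp0:1 pp1:1 pp2:1 pp3:1
Op 6: write(P0, v0, 171). refcount(pp2)=1 -> write in place. 4 ppages; refcounts: pp0:1 pp1:1 pp2:1 pp3:1
Op 7: fork(P0) -> P2. 4 ppages; refcounts: pp0:1 pp1:1 pp2:2 pp3:2
Op 8: fork(P0) -> P3. 4 ppages; refcounts: pp0:1 pp1:1 pp2:3 pp3:3

yes yes no no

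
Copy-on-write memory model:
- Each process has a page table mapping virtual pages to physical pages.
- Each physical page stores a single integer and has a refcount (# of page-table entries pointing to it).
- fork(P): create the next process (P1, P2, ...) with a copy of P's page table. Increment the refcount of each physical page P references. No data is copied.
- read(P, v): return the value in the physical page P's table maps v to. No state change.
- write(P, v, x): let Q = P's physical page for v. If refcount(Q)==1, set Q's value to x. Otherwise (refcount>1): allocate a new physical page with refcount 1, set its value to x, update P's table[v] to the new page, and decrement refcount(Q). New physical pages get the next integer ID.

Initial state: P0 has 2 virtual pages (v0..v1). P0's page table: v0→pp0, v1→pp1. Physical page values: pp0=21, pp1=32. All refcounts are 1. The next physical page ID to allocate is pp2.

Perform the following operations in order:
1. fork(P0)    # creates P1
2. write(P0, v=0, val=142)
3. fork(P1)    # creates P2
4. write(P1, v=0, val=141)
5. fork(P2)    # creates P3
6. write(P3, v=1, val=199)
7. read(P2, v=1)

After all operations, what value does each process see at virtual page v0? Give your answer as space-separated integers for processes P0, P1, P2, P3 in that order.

Op 1: fork(P0) -> P1. 2 ppages; refcounts: pp0:2 pp1:2
Op 2: write(P0, v0, 142). refcount(pp0)=2>1 -> COPY to pp2. 3 ppages; refcounts: pp0:1 pp1:2 pp2:1
Op 3: fork(P1) -> P2. 3 ppages; refcounts: pp0:2 pp1:3 pp2:1
Op 4: write(P1, v0, 141). refcount(pp0)=2>1 -> COPY to pp3. 4 ppages; refcounts: pp0:1 pp1:3 pp2:1 pp3:1
Op 5: fork(P2) -> P3. 4 ppages; refcounts: pp0:2 pp1:4 pp2:1 pp3:1
Op 6: write(P3, v1, 199). refcount(pp1)=4>1 -> COPY to pp4. 5 ppages; refcounts: pp0:2 pp1:3 pp2:1 pp3:1 pp4:1
Op 7: read(P2, v1) -> 32. No state change.
P0: v0 -> pp2 = 142
P1: v0 -> pp3 = 141
P2: v0 -> pp0 = 21
P3: v0 -> pp0 = 21

Answer: 142 141 21 21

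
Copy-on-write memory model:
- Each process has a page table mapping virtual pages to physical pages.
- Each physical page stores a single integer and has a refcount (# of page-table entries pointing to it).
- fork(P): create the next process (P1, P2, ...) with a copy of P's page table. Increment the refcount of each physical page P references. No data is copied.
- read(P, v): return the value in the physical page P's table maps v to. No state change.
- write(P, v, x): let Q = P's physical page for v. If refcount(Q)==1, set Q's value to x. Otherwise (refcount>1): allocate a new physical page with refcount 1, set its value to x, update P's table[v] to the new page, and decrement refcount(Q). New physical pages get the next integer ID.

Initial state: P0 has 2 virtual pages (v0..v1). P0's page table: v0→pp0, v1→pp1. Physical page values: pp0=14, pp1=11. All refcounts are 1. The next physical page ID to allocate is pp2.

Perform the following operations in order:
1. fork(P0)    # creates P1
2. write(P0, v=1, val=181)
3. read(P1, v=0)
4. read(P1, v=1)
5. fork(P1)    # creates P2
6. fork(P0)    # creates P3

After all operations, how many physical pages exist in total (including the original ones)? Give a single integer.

Op 1: fork(P0) -> P1. 2 ppages; refcounts: pp0:2 pp1:2
Op 2: write(P0, v1, 181). refcount(pp1)=2>1 -> COPY to pp2. 3 ppages; refcounts: pp0:2 pp1:1 pp2:1
Op 3: read(P1, v0) -> 14. No state change.
Op 4: read(P1, v1) -> 11. No state change.
Op 5: fork(P1) -> P2. 3 ppages; refcounts: pp0:3 pp1:2 pp2:1
Op 6: fork(P0) -> P3. 3 ppages; refcounts: pp0:4 pp1:2 pp2:2

Answer: 3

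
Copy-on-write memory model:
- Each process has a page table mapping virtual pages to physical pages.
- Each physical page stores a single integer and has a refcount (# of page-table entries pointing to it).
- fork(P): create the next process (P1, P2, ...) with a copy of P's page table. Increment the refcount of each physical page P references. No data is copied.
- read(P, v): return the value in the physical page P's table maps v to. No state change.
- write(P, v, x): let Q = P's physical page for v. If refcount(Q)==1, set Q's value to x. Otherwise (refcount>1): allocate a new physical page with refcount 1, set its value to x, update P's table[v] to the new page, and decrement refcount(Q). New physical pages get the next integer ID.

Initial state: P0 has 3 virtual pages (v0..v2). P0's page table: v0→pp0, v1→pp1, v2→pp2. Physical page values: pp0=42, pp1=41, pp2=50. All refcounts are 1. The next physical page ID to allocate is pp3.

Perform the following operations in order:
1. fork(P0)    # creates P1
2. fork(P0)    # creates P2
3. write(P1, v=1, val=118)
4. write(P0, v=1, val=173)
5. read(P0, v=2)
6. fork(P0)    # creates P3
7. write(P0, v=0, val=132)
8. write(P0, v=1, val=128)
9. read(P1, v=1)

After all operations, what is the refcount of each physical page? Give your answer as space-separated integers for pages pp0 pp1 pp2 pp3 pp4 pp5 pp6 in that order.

Answer: 3 1 4 1 1 1 1

Derivation:
Op 1: fork(P0) -> P1. 3 ppages; refcounts: pp0:2 pp1:2 pp2:2
Op 2: fork(P0) -> P2. 3 ppages; refcounts: pp0:3 pp1:3 pp2:3
Op 3: write(P1, v1, 118). refcount(pp1)=3>1 -> COPY to pp3. 4 ppages; refcounts: pp0:3 pp1:2 pp2:3 pp3:1
Op 4: write(P0, v1, 173). refcount(pp1)=2>1 -> COPY to pp4. 5 ppages; refcounts: pp0:3 pp1:1 pp2:3 pp3:1 pp4:1
Op 5: read(P0, v2) -> 50. No state change.
Op 6: fork(P0) -> P3. 5 ppages; refcounts: pp0:4 pp1:1 pp2:4 pp3:1 pp4:2
Op 7: write(P0, v0, 132). refcount(pp0)=4>1 -> COPY to pp5. 6 ppages; refcounts: pp0:3 pp1:1 pp2:4 pp3:1 pp4:2 pp5:1
Op 8: write(P0, v1, 128). refcount(pp4)=2>1 -> COPY to pp6. 7 ppages; refcounts: pp0:3 pp1:1 pp2:4 pp3:1 pp4:1 pp5:1 pp6:1
Op 9: read(P1, v1) -> 118. No state change.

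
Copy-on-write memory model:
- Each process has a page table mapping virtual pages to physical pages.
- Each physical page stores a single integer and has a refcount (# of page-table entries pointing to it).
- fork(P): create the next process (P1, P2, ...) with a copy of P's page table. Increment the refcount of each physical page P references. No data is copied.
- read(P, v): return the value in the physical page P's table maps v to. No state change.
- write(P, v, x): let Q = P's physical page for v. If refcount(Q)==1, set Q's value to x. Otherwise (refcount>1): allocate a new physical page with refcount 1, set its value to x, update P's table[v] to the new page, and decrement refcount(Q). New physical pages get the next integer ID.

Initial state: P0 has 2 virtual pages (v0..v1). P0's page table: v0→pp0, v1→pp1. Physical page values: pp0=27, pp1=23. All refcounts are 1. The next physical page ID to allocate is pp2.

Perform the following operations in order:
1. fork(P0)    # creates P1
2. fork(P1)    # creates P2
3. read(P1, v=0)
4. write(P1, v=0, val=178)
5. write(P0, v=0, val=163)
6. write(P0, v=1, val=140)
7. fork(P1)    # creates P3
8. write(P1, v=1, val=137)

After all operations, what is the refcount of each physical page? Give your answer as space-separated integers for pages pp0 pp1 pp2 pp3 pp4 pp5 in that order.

Op 1: fork(P0) -> P1. 2 ppages; refcounts: pp0:2 pp1:2
Op 2: fork(P1) -> P2. 2 ppages; refcounts: pp0:3 pp1:3
Op 3: read(P1, v0) -> 27. No state change.
Op 4: write(P1, v0, 178). refcount(pp0)=3>1 -> COPY to pp2. 3 ppages; refcounts: pp0:2 pp1:3 pp2:1
Op 5: write(P0, v0, 163). refcount(pp0)=2>1 -> COPY to pp3. 4 ppages; refcounts: pp0:1 pp1:3 pp2:1 pp3:1
Op 6: write(P0, v1, 140). refcount(pp1)=3>1 -> COPY to pp4. 5 ppages; refcounts: pp0:1 pp1:2 pp2:1 pp3:1 pp4:1
Op 7: fork(P1) -> P3. 5 ppages; refcounts: pp0:1 pp1:3 pp2:2 pp3:1 pp4:1
Op 8: write(P1, v1, 137). refcount(pp1)=3>1 -> COPY to pp5. 6 ppages; refcounts: pp0:1 pp1:2 pp2:2 pp3:1 pp4:1 pp5:1

Answer: 1 2 2 1 1 1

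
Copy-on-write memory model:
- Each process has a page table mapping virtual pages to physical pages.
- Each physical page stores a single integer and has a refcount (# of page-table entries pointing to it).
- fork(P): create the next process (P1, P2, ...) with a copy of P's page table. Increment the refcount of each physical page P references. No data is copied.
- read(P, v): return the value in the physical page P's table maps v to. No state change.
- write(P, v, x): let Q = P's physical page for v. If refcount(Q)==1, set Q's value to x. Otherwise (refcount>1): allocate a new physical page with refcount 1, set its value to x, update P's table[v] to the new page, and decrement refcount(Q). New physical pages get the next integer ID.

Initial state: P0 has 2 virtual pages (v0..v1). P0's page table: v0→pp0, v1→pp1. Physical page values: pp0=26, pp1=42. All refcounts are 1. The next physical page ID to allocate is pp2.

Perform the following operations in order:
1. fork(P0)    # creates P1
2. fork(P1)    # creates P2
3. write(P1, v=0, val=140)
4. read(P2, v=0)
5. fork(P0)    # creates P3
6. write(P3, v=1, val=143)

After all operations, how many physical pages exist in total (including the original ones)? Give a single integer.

Answer: 4

Derivation:
Op 1: fork(P0) -> P1. 2 ppages; refcounts: pp0:2 pp1:2
Op 2: fork(P1) -> P2. 2 ppages; refcounts: pp0:3 pp1:3
Op 3: write(P1, v0, 140). refcount(pp0)=3>1 -> COPY to pp2. 3 ppages; refcounts: pp0:2 pp1:3 pp2:1
Op 4: read(P2, v0) -> 26. No state change.
Op 5: fork(P0) -> P3. 3 ppages; refcounts: pp0:3 pp1:4 pp2:1
Op 6: write(P3, v1, 143). refcount(pp1)=4>1 -> COPY to pp3. 4 ppages; refcounts: pp0:3 pp1:3 pp2:1 pp3:1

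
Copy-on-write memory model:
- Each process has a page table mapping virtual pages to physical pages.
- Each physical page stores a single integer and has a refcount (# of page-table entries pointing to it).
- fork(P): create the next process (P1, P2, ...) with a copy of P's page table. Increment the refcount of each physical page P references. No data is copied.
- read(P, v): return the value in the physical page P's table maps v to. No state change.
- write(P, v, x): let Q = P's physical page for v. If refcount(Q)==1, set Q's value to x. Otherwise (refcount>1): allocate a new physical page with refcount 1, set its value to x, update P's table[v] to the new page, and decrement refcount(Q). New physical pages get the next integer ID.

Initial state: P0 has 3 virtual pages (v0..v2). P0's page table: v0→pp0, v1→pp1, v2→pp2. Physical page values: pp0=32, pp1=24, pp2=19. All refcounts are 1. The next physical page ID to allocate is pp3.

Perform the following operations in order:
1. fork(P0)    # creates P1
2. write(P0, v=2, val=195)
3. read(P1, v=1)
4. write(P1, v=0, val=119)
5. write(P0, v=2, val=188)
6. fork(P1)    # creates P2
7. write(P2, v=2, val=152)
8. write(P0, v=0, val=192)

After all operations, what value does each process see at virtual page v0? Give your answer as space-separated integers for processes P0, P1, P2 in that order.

Answer: 192 119 119

Derivation:
Op 1: fork(P0) -> P1. 3 ppages; refcounts: pp0:2 pp1:2 pp2:2
Op 2: write(P0, v2, 195). refcount(pp2)=2>1 -> COPY to pp3. 4 ppages; refcounts: pp0:2 pp1:2 pp2:1 pp3:1
Op 3: read(P1, v1) -> 24. No state change.
Op 4: write(P1, v0, 119). refcount(pp0)=2>1 -> COPY to pp4. 5 ppages; refcounts: pp0:1 pp1:2 pp2:1 pp3:1 pp4:1
Op 5: write(P0, v2, 188). refcount(pp3)=1 -> write in place. 5 ppages; refcounts: pp0:1 pp1:2 pp2:1 pp3:1 pp4:1
Op 6: fork(P1) -> P2. 5 ppages; refcounts: pp0:1 pp1:3 pp2:2 pp3:1 pp4:2
Op 7: write(P2, v2, 152). refcount(pp2)=2>1 -> COPY to pp5. 6 ppages; refcounts: pp0:1 pp1:3 pp2:1 pp3:1 pp4:2 pp5:1
Op 8: write(P0, v0, 192). refcount(pp0)=1 -> write in place. 6 ppages; refcounts: pp0:1 pp1:3 pp2:1 pp3:1 pp4:2 pp5:1
P0: v0 -> pp0 = 192
P1: v0 -> pp4 = 119
P2: v0 -> pp4 = 119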